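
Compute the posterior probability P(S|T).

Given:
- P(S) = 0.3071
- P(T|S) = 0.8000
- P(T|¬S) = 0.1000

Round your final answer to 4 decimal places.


Bayes' theorem: P(S|T) = P(T|S) × P(S) / P(T)

Step 1: Calculate P(T) using law of total probability
P(T) = P(T|S)P(S) + P(T|¬S)P(¬S)
     = 0.8000 × 0.3071 + 0.1000 × 0.6929
     = 0.24568000 + 0.06929000
     = 0.31497000

Step 2: Apply Bayes' theorem
P(S|T) = P(T|S) × P(S) / P(T)
       = 0.24568000 / 0.31497000
       = 0.7800


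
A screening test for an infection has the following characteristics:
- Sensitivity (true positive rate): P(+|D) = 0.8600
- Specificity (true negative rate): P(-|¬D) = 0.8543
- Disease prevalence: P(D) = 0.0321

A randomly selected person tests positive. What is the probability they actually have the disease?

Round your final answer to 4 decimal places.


Let D = has disease, + = positive test

Given:
- P(D) = 0.0321 (prevalence)
- P(+|D) = 0.8600 (sensitivity)
- P(-|¬D) = 0.8543 (specificity)
- P(+|¬D) = 0.1457 (false positive rate = 1 - specificity)

Step 1: Find P(+)
P(+) = P(+|D)P(D) + P(+|¬D)P(¬D)
     = 0.8600 × 0.0321 + 0.1457 × 0.9679
     = 0.02760600 + 0.14102303
     = 0.16862903

Step 2: Apply Bayes' theorem for P(D|+)
P(D|+) = P(+|D)P(D) / P(+)
       = 0.02760600 / 0.16862903
       = 0.1637


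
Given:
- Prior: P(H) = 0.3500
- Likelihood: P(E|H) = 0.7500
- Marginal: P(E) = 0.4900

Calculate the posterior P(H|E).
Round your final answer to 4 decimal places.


Using Bayes' theorem:

P(H|E) = P(E|H) × P(H) / P(E)
       = 0.7500 × 0.3500 / 0.4900
       = 0.26250000 / 0.4900
       = 0.5357

The evidence strengthens our belief in H.
Prior: 0.3500 → Posterior: 0.5357


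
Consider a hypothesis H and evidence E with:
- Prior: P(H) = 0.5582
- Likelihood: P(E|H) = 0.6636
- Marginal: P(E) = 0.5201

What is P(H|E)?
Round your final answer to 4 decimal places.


Using Bayes' theorem:

P(H|E) = P(E|H) × P(H) / P(E)
       = 0.6636 × 0.5582 / 0.5201
       = 0.37042152 / 0.5201
       = 0.7122

The evidence strengthens our belief in H.
Prior: 0.5582 → Posterior: 0.7122


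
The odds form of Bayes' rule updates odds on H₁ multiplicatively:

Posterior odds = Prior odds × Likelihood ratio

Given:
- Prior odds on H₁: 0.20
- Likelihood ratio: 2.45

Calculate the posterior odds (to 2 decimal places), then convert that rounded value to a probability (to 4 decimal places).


Step 1: Calculate posterior odds
Posterior odds = Prior odds × LR
               = 0.20 × 2.45
               = 0.49

Step 2: Convert to probability
P(H₁|E) = Posterior odds / (1 + Posterior odds)
       = 0.49 / (1 + 0.49)
       = 0.49 / 1.49
       = 0.3289

The evidence increased P(H₁) from 0.1667 to 0.3289.


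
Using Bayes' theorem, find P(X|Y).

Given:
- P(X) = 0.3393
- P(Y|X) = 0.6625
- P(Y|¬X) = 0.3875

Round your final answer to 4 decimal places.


Bayes' theorem: P(X|Y) = P(Y|X) × P(X) / P(Y)

Step 1: Calculate P(Y) using law of total probability
P(Y) = P(Y|X)P(X) + P(Y|¬X)P(¬X)
     = 0.6625 × 0.3393 + 0.3875 × 0.6607
     = 0.22478625 + 0.25602125
     = 0.48080750

Step 2: Apply Bayes' theorem
P(X|Y) = P(Y|X) × P(X) / P(Y)
       = 0.22478625 / 0.48080750
       = 0.4675


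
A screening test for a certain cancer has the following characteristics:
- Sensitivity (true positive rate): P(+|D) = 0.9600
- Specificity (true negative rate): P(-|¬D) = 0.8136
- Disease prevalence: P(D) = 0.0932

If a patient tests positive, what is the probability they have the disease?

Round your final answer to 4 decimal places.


Let D = has disease, + = positive test

Given:
- P(D) = 0.0932 (prevalence)
- P(+|D) = 0.9600 (sensitivity)
- P(-|¬D) = 0.8136 (specificity)
- P(+|¬D) = 0.1864 (false positive rate = 1 - specificity)

Step 1: Find P(+)
P(+) = P(+|D)P(D) + P(+|¬D)P(¬D)
     = 0.9600 × 0.0932 + 0.1864 × 0.9068
     = 0.08947200 + 0.16902752
     = 0.25849952

Step 2: Apply Bayes' theorem for P(D|+)
P(D|+) = P(+|D)P(D) / P(+)
       = 0.08947200 / 0.25849952
       = 0.3461


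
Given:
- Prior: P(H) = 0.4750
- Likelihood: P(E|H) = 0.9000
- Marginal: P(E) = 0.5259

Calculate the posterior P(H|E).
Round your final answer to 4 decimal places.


Using Bayes' theorem:

P(H|E) = P(E|H) × P(H) / P(E)
       = 0.9000 × 0.4750 / 0.5259
       = 0.42750000 / 0.5259
       = 0.8129

The evidence strengthens our belief in H.
Prior: 0.4750 → Posterior: 0.8129


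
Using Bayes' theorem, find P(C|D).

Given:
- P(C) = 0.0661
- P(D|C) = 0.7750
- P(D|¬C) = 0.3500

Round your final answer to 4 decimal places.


Bayes' theorem: P(C|D) = P(D|C) × P(C) / P(D)

Step 1: Calculate P(D) using law of total probability
P(D) = P(D|C)P(C) + P(D|¬C)P(¬C)
     = 0.7750 × 0.0661 + 0.3500 × 0.9339
     = 0.05122750 + 0.32686500
     = 0.37809250

Step 2: Apply Bayes' theorem
P(C|D) = P(D|C) × P(C) / P(D)
       = 0.05122750 / 0.37809250
       = 0.1355


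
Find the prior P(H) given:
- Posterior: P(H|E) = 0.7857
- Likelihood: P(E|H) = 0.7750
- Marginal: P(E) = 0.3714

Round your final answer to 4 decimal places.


From Bayes' theorem: P(H|E) = P(E|H) × P(H) / P(E)

Rearranging for P(H):
P(H) = P(H|E) × P(E) / P(E|H)
     = 0.7857 × 0.3714 / 0.7750
     = 0.29180898 / 0.7750
     = 0.3765


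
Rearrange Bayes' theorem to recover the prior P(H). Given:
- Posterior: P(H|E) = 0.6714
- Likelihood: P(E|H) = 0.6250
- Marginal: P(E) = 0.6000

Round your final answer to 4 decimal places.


From Bayes' theorem: P(H|E) = P(E|H) × P(H) / P(E)

Rearranging for P(H):
P(H) = P(H|E) × P(E) / P(E|H)
     = 0.6714 × 0.6000 / 0.6250
     = 0.40284000 / 0.6250
     = 0.6445


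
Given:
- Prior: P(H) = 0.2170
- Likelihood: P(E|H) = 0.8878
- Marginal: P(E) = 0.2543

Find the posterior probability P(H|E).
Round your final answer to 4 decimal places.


Using Bayes' theorem:

P(H|E) = P(E|H) × P(H) / P(E)
       = 0.8878 × 0.2170 / 0.2543
       = 0.19265260 / 0.2543
       = 0.7576

The evidence strengthens our belief in H.
Prior: 0.2170 → Posterior: 0.7576


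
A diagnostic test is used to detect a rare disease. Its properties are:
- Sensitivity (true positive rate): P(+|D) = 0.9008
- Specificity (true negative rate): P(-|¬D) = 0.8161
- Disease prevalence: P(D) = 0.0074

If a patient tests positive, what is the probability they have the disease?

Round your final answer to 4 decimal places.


Let D = has disease, + = positive test

Given:
- P(D) = 0.0074 (prevalence)
- P(+|D) = 0.9008 (sensitivity)
- P(-|¬D) = 0.8161 (specificity)
- P(+|¬D) = 0.1839 (false positive rate = 1 - specificity)

Step 1: Find P(+)
P(+) = P(+|D)P(D) + P(+|¬D)P(¬D)
     = 0.9008 × 0.0074 + 0.1839 × 0.9926
     = 0.00666592 + 0.18253914
     = 0.18920506

Step 2: Apply Bayes' theorem for P(D|+)
P(D|+) = P(+|D)P(D) / P(+)
       = 0.00666592 / 0.18920506
       = 0.0352


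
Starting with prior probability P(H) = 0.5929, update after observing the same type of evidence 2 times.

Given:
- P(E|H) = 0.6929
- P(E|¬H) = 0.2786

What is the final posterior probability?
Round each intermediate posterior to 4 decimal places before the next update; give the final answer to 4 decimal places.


Sequential Bayesian updating:

Initial prior: P(H) = 0.5929

Update 1:
  P(E) = 0.6929 × 0.5929 + 0.2786 × 0.4071 = 0.41082041 + 0.11341806 = 0.52423847
  P(H|E) = 0.41082041 / 0.52423847 = 0.7837

Update 2:
  P(E) = 0.6929 × 0.7837 + 0.2786 × 0.2163 = 0.54302573 + 0.06026118 = 0.60328691
  P(H|E) = 0.54302573 / 0.60328691 = 0.9001

Final posterior: 0.9001


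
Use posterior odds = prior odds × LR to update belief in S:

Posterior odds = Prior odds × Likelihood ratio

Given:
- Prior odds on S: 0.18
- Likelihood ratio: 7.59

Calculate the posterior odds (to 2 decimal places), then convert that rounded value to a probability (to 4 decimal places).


Step 1: Calculate posterior odds
Posterior odds = Prior odds × LR
               = 0.18 × 7.59
               = 1.37

Step 2: Convert to probability
P(S|E) = Posterior odds / (1 + Posterior odds)
       = 1.37 / (1 + 1.37)
       = 1.37 / 2.37
       = 0.5781

The evidence increased P(S) from 0.1525 to 0.5781.


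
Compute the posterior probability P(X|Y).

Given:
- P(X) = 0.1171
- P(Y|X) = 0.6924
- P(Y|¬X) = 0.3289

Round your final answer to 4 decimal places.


Bayes' theorem: P(X|Y) = P(Y|X) × P(X) / P(Y)

Step 1: Calculate P(Y) using law of total probability
P(Y) = P(Y|X)P(X) + P(Y|¬X)P(¬X)
     = 0.6924 × 0.1171 + 0.3289 × 0.8829
     = 0.08108004 + 0.29038581
     = 0.37146585

Step 2: Apply Bayes' theorem
P(X|Y) = P(Y|X) × P(X) / P(Y)
       = 0.08108004 / 0.37146585
       = 0.2183


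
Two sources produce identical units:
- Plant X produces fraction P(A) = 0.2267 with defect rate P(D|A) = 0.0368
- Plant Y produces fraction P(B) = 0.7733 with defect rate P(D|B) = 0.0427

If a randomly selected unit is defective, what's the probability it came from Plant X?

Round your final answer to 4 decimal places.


Let A = from Plant X, D = defective

Given:
- P(A) = 0.2267, P(B) = 0.7733
- P(D|A) = 0.0368, P(D|B) = 0.0427

Step 1: Find P(D)
P(D) = P(D|A)P(A) + P(D|B)P(B)
     = 0.0368 × 0.2267 + 0.0427 × 0.7733
     = 0.00834256 + 0.03301991
     = 0.04136247

Step 2: Apply Bayes' theorem
P(A|D) = P(D|A)P(A) / P(D)
       = 0.00834256 / 0.04136247
       = 0.2017


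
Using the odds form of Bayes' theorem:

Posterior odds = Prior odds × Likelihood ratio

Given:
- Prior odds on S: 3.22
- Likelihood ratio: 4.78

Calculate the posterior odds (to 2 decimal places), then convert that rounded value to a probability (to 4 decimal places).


Step 1: Calculate posterior odds
Posterior odds = Prior odds × LR
               = 3.22 × 4.78
               = 15.39

Step 2: Convert to probability
P(S|E) = Posterior odds / (1 + Posterior odds)
       = 15.39 / (1 + 15.39)
       = 15.39 / 16.39
       = 0.9390

The evidence increased P(S) from 0.7630 to 0.9390.


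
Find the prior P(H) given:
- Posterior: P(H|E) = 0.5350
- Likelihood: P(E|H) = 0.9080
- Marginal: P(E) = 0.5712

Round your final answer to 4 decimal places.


From Bayes' theorem: P(H|E) = P(E|H) × P(H) / P(E)

Rearranging for P(H):
P(H) = P(H|E) × P(E) / P(E|H)
     = 0.5350 × 0.5712 / 0.9080
     = 0.30559200 / 0.9080
     = 0.3366


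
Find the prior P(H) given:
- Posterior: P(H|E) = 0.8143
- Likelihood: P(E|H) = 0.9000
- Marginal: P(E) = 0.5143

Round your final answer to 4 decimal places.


From Bayes' theorem: P(H|E) = P(E|H) × P(H) / P(E)

Rearranging for P(H):
P(H) = P(H|E) × P(E) / P(E|H)
     = 0.8143 × 0.5143 / 0.9000
     = 0.41879449 / 0.9000
     = 0.4653


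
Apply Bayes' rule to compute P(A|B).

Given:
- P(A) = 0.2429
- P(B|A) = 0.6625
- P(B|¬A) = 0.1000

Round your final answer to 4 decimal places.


Bayes' theorem: P(A|B) = P(B|A) × P(A) / P(B)

Step 1: Calculate P(B) using law of total probability
P(B) = P(B|A)P(A) + P(B|¬A)P(¬A)
     = 0.6625 × 0.2429 + 0.1000 × 0.7571
     = 0.16092125 + 0.07571000
     = 0.23663125

Step 2: Apply Bayes' theorem
P(A|B) = P(B|A) × P(A) / P(B)
       = 0.16092125 / 0.23663125
       = 0.6801


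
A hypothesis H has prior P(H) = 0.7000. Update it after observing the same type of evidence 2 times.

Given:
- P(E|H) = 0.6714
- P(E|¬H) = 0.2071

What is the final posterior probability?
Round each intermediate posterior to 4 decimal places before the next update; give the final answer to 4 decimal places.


Sequential Bayesian updating:

Initial prior: P(H) = 0.7000

Update 1:
  P(E) = 0.6714 × 0.7000 + 0.2071 × 0.3000 = 0.46998000 + 0.06213000 = 0.53211000
  P(H|E) = 0.46998000 / 0.53211000 = 0.8832

Update 2:
  P(E) = 0.6714 × 0.8832 + 0.2071 × 0.1168 = 0.59298048 + 0.02418928 = 0.61716976
  P(H|E) = 0.59298048 / 0.61716976 = 0.9608

Final posterior: 0.9608


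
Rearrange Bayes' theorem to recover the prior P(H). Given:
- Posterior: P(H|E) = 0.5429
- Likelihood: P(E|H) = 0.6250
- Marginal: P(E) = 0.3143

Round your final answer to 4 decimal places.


From Bayes' theorem: P(H|E) = P(E|H) × P(H) / P(E)

Rearranging for P(H):
P(H) = P(H|E) × P(E) / P(E|H)
     = 0.5429 × 0.3143 / 0.6250
     = 0.17063347 / 0.6250
     = 0.2730


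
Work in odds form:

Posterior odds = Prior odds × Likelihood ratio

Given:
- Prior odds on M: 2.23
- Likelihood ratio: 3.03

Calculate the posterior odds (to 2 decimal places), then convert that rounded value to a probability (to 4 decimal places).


Step 1: Calculate posterior odds
Posterior odds = Prior odds × LR
               = 2.23 × 3.03
               = 6.76

Step 2: Convert to probability
P(M|E) = Posterior odds / (1 + Posterior odds)
       = 6.76 / (1 + 6.76)
       = 6.76 / 7.76
       = 0.8711

The evidence increased P(M) from 0.6904 to 0.8711.


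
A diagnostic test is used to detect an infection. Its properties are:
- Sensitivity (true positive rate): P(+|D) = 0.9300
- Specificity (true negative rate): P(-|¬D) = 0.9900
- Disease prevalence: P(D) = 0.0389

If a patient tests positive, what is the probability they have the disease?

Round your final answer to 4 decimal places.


Let D = has disease, + = positive test

Given:
- P(D) = 0.0389 (prevalence)
- P(+|D) = 0.9300 (sensitivity)
- P(-|¬D) = 0.9900 (specificity)
- P(+|¬D) = 0.0100 (false positive rate = 1 - specificity)

Step 1: Find P(+)
P(+) = P(+|D)P(D) + P(+|¬D)P(¬D)
     = 0.9300 × 0.0389 + 0.0100 × 0.9611
     = 0.03617700 + 0.00961100
     = 0.04578800

Step 2: Apply Bayes' theorem for P(D|+)
P(D|+) = P(+|D)P(D) / P(+)
       = 0.03617700 / 0.04578800
       = 0.7901


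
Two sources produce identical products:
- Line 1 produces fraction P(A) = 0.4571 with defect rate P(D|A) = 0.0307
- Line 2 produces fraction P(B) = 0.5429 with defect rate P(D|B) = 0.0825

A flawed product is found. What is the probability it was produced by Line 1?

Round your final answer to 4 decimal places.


Let A = from Line 1, D = flawed

Given:
- P(A) = 0.4571, P(B) = 0.5429
- P(D|A) = 0.0307, P(D|B) = 0.0825

Step 1: Find P(D)
P(D) = P(D|A)P(A) + P(D|B)P(B)
     = 0.0307 × 0.4571 + 0.0825 × 0.5429
     = 0.01403297 + 0.04478925
     = 0.05882222

Step 2: Apply Bayes' theorem
P(A|D) = P(D|A)P(A) / P(D)
       = 0.01403297 / 0.05882222
       = 0.2386


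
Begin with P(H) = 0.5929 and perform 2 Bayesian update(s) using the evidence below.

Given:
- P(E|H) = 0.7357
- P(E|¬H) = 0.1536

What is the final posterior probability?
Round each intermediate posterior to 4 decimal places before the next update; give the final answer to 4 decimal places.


Sequential Bayesian updating:

Initial prior: P(H) = 0.5929

Update 1:
  P(E) = 0.7357 × 0.5929 + 0.1536 × 0.4071 = 0.43619653 + 0.06253056 = 0.49872709
  P(H|E) = 0.43619653 / 0.49872709 = 0.8746

Update 2:
  P(E) = 0.7357 × 0.8746 + 0.1536 × 0.1254 = 0.64344322 + 0.01926144 = 0.66270466
  P(H|E) = 0.64344322 / 0.66270466 = 0.9709

Final posterior: 0.9709


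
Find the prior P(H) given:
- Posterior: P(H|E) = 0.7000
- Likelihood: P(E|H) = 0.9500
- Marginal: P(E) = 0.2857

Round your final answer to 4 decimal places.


From Bayes' theorem: P(H|E) = P(E|H) × P(H) / P(E)

Rearranging for P(H):
P(H) = P(H|E) × P(E) / P(E|H)
     = 0.7000 × 0.2857 / 0.9500
     = 0.19999000 / 0.9500
     = 0.2105


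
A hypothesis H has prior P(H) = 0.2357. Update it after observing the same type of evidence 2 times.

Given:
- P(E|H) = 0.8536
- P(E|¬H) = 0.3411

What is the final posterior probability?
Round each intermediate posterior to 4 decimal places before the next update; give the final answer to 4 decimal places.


Sequential Bayesian updating:

Initial prior: P(H) = 0.2357

Update 1:
  P(E) = 0.8536 × 0.2357 + 0.3411 × 0.7643 = 0.20119352 + 0.26070273 = 0.46189625
  P(H|E) = 0.20119352 / 0.46189625 = 0.4356

Update 2:
  P(E) = 0.8536 × 0.4356 + 0.3411 × 0.5644 = 0.37182816 + 0.19251684 = 0.56434500
  P(H|E) = 0.37182816 / 0.56434500 = 0.6589

Final posterior: 0.6589


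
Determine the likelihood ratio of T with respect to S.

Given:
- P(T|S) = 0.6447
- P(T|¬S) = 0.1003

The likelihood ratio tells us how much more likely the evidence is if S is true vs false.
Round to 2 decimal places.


Likelihood Ratio (LR) = P(T|S) / P(T|¬S)

LR = 0.6447 / 0.1003
   = 6.43

The evidence is 6.43 times more likely if S is true than if S is false.
LR > 1, so observing T raises the odds in favor of S.


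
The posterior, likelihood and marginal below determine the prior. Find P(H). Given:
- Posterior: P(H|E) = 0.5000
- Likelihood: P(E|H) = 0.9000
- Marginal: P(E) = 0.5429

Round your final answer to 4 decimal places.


From Bayes' theorem: P(H|E) = P(E|H) × P(H) / P(E)

Rearranging for P(H):
P(H) = P(H|E) × P(E) / P(E|H)
     = 0.5000 × 0.5429 / 0.9000
     = 0.27145000 / 0.9000
     = 0.3016


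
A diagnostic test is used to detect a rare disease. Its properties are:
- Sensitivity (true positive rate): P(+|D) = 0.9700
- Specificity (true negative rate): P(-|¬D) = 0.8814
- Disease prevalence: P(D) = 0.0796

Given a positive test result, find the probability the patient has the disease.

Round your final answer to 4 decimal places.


Let D = has disease, + = positive test

Given:
- P(D) = 0.0796 (prevalence)
- P(+|D) = 0.9700 (sensitivity)
- P(-|¬D) = 0.8814 (specificity)
- P(+|¬D) = 0.1186 (false positive rate = 1 - specificity)

Step 1: Find P(+)
P(+) = P(+|D)P(D) + P(+|¬D)P(¬D)
     = 0.9700 × 0.0796 + 0.1186 × 0.9204
     = 0.07721200 + 0.10915944
     = 0.18637144

Step 2: Apply Bayes' theorem for P(D|+)
P(D|+) = P(+|D)P(D) / P(+)
       = 0.07721200 / 0.18637144
       = 0.4143


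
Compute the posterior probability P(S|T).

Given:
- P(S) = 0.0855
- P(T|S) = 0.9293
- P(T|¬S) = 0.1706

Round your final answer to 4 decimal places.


Bayes' theorem: P(S|T) = P(T|S) × P(S) / P(T)

Step 1: Calculate P(T) using law of total probability
P(T) = P(T|S)P(S) + P(T|¬S)P(¬S)
     = 0.9293 × 0.0855 + 0.1706 × 0.9145
     = 0.07945515 + 0.15601370
     = 0.23546885

Step 2: Apply Bayes' theorem
P(S|T) = P(T|S) × P(S) / P(T)
       = 0.07945515 / 0.23546885
       = 0.3374


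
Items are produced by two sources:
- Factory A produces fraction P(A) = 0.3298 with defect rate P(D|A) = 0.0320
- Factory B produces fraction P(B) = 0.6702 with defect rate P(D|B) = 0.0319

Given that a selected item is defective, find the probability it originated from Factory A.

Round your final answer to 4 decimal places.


Let A = from Factory A, D = defective

Given:
- P(A) = 0.3298, P(B) = 0.6702
- P(D|A) = 0.0320, P(D|B) = 0.0319

Step 1: Find P(D)
P(D) = P(D|A)P(A) + P(D|B)P(B)
     = 0.0320 × 0.3298 + 0.0319 × 0.6702
     = 0.01055360 + 0.02137938
     = 0.03193298

Step 2: Apply Bayes' theorem
P(A|D) = P(D|A)P(A) / P(D)
       = 0.01055360 / 0.03193298
       = 0.3305


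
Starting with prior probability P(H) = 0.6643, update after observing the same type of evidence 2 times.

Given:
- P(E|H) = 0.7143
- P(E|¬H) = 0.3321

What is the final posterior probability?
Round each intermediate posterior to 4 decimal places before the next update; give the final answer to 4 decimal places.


Sequential Bayesian updating:

Initial prior: P(H) = 0.6643

Update 1:
  P(E) = 0.7143 × 0.6643 + 0.3321 × 0.3357 = 0.47450949 + 0.11148597 = 0.58599546
  P(H|E) = 0.47450949 / 0.58599546 = 0.8097

Update 2:
  P(E) = 0.7143 × 0.8097 + 0.3321 × 0.1903 = 0.57836871 + 0.06319863 = 0.64156734
  P(H|E) = 0.57836871 / 0.64156734 = 0.9015

Final posterior: 0.9015


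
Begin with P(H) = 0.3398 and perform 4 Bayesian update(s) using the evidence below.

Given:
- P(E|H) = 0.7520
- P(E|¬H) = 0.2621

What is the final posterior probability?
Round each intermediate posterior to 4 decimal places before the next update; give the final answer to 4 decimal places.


Sequential Bayesian updating:

Initial prior: P(H) = 0.3398

Update 1:
  P(E) = 0.7520 × 0.3398 + 0.2621 × 0.6602 = 0.25552960 + 0.17303842 = 0.42856802
  P(H|E) = 0.25552960 / 0.42856802 = 0.5962

Update 2:
  P(E) = 0.7520 × 0.5962 + 0.2621 × 0.4038 = 0.44834240 + 0.10583598 = 0.55417838
  P(H|E) = 0.44834240 / 0.55417838 = 0.8090

Update 3:
  P(E) = 0.7520 × 0.8090 + 0.2621 × 0.1910 = 0.60836800 + 0.05006110 = 0.65842910
  P(H|E) = 0.60836800 / 0.65842910 = 0.9240

Update 4:
  P(E) = 0.7520 × 0.9240 + 0.2621 × 0.0760 = 0.69484800 + 0.01991960 = 0.71476760
  P(H|E) = 0.69484800 / 0.71476760 = 0.9721

Final posterior: 0.9721


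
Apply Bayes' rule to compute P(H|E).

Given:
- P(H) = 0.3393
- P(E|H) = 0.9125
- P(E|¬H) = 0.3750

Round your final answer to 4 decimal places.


Bayes' theorem: P(H|E) = P(E|H) × P(H) / P(E)

Step 1: Calculate P(E) using law of total probability
P(E) = P(E|H)P(H) + P(E|¬H)P(¬H)
     = 0.9125 × 0.3393 + 0.3750 × 0.6607
     = 0.30961125 + 0.24776250
     = 0.55737375

Step 2: Apply Bayes' theorem
P(H|E) = P(E|H) × P(H) / P(E)
       = 0.30961125 / 0.55737375
       = 0.5555


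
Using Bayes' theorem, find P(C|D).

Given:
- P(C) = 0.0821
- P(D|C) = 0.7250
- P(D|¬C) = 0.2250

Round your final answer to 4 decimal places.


Bayes' theorem: P(C|D) = P(D|C) × P(C) / P(D)

Step 1: Calculate P(D) using law of total probability
P(D) = P(D|C)P(C) + P(D|¬C)P(¬C)
     = 0.7250 × 0.0821 + 0.2250 × 0.9179
     = 0.05952250 + 0.20652750
     = 0.26605000

Step 2: Apply Bayes' theorem
P(C|D) = P(D|C) × P(C) / P(D)
       = 0.05952250 / 0.26605000
       = 0.2237


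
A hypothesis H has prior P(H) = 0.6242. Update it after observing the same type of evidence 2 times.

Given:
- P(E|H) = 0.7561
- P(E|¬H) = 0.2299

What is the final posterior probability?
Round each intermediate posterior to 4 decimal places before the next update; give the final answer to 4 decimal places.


Sequential Bayesian updating:

Initial prior: P(H) = 0.6242

Update 1:
  P(E) = 0.7561 × 0.6242 + 0.2299 × 0.3758 = 0.47195762 + 0.08639642 = 0.55835404
  P(H|E) = 0.47195762 / 0.55835404 = 0.8453

Update 2:
  P(E) = 0.7561 × 0.8453 + 0.2299 × 0.1547 = 0.63913133 + 0.03556553 = 0.67469686
  P(H|E) = 0.63913133 / 0.67469686 = 0.9473

Final posterior: 0.9473


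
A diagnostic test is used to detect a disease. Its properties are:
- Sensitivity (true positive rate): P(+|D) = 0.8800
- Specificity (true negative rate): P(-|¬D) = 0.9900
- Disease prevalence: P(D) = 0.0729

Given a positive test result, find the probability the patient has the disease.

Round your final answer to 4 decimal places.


Let D = has disease, + = positive test

Given:
- P(D) = 0.0729 (prevalence)
- P(+|D) = 0.8800 (sensitivity)
- P(-|¬D) = 0.9900 (specificity)
- P(+|¬D) = 0.0100 (false positive rate = 1 - specificity)

Step 1: Find P(+)
P(+) = P(+|D)P(D) + P(+|¬D)P(¬D)
     = 0.8800 × 0.0729 + 0.0100 × 0.9271
     = 0.06415200 + 0.00927100
     = 0.07342300

Step 2: Apply Bayes' theorem for P(D|+)
P(D|+) = P(+|D)P(D) / P(+)
       = 0.06415200 / 0.07342300
       = 0.8737


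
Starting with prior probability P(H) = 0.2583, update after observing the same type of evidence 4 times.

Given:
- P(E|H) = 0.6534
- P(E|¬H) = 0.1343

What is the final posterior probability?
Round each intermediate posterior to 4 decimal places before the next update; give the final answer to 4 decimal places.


Sequential Bayesian updating:

Initial prior: P(H) = 0.2583

Update 1:
  P(E) = 0.6534 × 0.2583 + 0.1343 × 0.7417 = 0.16877322 + 0.09961031 = 0.26838353
  P(H|E) = 0.16877322 / 0.26838353 = 0.6289

Update 2:
  P(E) = 0.6534 × 0.6289 + 0.1343 × 0.3711 = 0.41092326 + 0.04983873 = 0.46076199
  P(H|E) = 0.41092326 / 0.46076199 = 0.8918

Update 3:
  P(E) = 0.6534 × 0.8918 + 0.1343 × 0.1082 = 0.58270212 + 0.01453126 = 0.59723338
  P(H|E) = 0.58270212 / 0.59723338 = 0.9757

Update 4:
  P(E) = 0.6534 × 0.9757 + 0.1343 × 0.0243 = 0.63752238 + 0.00326349 = 0.64078587
  P(H|E) = 0.63752238 / 0.64078587 = 0.9949

Final posterior: 0.9949


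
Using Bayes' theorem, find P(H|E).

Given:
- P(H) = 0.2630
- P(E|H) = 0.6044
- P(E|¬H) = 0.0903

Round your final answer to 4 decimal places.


Bayes' theorem: P(H|E) = P(E|H) × P(H) / P(E)

Step 1: Calculate P(E) using law of total probability
P(E) = P(E|H)P(H) + P(E|¬H)P(¬H)
     = 0.6044 × 0.2630 + 0.0903 × 0.7370
     = 0.15895720 + 0.06655110
     = 0.22550830

Step 2: Apply Bayes' theorem
P(H|E) = P(E|H) × P(H) / P(E)
       = 0.15895720 / 0.22550830
       = 0.7049


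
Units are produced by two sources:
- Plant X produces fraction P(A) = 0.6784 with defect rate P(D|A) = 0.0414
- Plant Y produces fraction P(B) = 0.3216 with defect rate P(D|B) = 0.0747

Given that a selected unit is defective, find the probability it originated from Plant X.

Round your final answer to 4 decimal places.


Let A = from Plant X, D = defective

Given:
- P(A) = 0.6784, P(B) = 0.3216
- P(D|A) = 0.0414, P(D|B) = 0.0747

Step 1: Find P(D)
P(D) = P(D|A)P(A) + P(D|B)P(B)
     = 0.0414 × 0.6784 + 0.0747 × 0.3216
     = 0.02808576 + 0.02402352
     = 0.05210928

Step 2: Apply Bayes' theorem
P(A|D) = P(D|A)P(A) / P(D)
       = 0.02808576 / 0.05210928
       = 0.5390


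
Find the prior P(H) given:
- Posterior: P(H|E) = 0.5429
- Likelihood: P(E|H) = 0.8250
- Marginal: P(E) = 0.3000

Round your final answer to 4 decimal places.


From Bayes' theorem: P(H|E) = P(E|H) × P(H) / P(E)

Rearranging for P(H):
P(H) = P(H|E) × P(E) / P(E|H)
     = 0.5429 × 0.3000 / 0.8250
     = 0.16287000 / 0.8250
     = 0.1974


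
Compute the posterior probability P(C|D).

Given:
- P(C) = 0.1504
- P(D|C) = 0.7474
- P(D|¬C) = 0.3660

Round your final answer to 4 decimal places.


Bayes' theorem: P(C|D) = P(D|C) × P(C) / P(D)

Step 1: Calculate P(D) using law of total probability
P(D) = P(D|C)P(C) + P(D|¬C)P(¬C)
     = 0.7474 × 0.1504 + 0.3660 × 0.8496
     = 0.11240896 + 0.31095360
     = 0.42336256

Step 2: Apply Bayes' theorem
P(C|D) = P(D|C) × P(C) / P(D)
       = 0.11240896 / 0.42336256
       = 0.2655


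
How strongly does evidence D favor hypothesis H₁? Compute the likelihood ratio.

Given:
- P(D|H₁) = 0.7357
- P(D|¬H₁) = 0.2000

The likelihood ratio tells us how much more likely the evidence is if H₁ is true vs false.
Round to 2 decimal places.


Likelihood Ratio (LR) = P(D|H₁) / P(D|¬H₁)

LR = 0.7357 / 0.2000
   = 3.68

The evidence is 3.68 times more likely if H₁ is true than if H₁ is false.
Because LR exceeds 1, D is evidence for H₁.


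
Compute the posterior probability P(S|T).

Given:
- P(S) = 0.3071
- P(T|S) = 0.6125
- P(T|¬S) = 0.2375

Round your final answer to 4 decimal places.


Bayes' theorem: P(S|T) = P(T|S) × P(S) / P(T)

Step 1: Calculate P(T) using law of total probability
P(T) = P(T|S)P(S) + P(T|¬S)P(¬S)
     = 0.6125 × 0.3071 + 0.2375 × 0.6929
     = 0.18809875 + 0.16456375
     = 0.35266250

Step 2: Apply Bayes' theorem
P(S|T) = P(T|S) × P(S) / P(T)
       = 0.18809875 / 0.35266250
       = 0.5334


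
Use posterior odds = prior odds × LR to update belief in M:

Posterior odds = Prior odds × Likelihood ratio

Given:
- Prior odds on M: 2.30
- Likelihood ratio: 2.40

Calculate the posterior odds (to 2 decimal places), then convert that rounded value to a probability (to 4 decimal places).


Step 1: Calculate posterior odds
Posterior odds = Prior odds × LR
               = 2.30 × 2.40
               = 5.52

Step 2: Convert to probability
P(M|E) = Posterior odds / (1 + Posterior odds)
       = 5.52 / (1 + 5.52)
       = 5.52 / 6.52
       = 0.8466

The evidence increased P(M) from 0.6970 to 0.8466.


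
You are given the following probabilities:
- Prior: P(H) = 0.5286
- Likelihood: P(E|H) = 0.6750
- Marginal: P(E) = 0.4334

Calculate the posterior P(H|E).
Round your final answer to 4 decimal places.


Using Bayes' theorem:

P(H|E) = P(E|H) × P(H) / P(E)
       = 0.6750 × 0.5286 / 0.4334
       = 0.35680500 / 0.4334
       = 0.8233

The evidence strengthens our belief in H.
Prior: 0.5286 → Posterior: 0.8233


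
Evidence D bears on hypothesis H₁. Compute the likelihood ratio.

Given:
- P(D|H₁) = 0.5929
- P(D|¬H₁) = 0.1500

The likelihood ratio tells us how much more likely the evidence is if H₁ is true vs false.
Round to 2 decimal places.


Likelihood Ratio (LR) = P(D|H₁) / P(D|¬H₁)

LR = 0.5929 / 0.1500
   = 3.95

The evidence is 3.95 times more likely if H₁ is true than if H₁ is false.
Because LR exceeds 1, D is evidence for H₁.


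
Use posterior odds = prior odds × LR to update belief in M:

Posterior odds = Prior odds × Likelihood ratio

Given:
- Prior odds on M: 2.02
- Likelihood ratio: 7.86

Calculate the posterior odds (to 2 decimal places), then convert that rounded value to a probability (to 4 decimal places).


Step 1: Calculate posterior odds
Posterior odds = Prior odds × LR
               = 2.02 × 7.86
               = 15.88

Step 2: Convert to probability
P(M|E) = Posterior odds / (1 + Posterior odds)
       = 15.88 / (1 + 15.88)
       = 15.88 / 16.88
       = 0.9408

The evidence increased P(M) from 0.6689 to 0.9408.


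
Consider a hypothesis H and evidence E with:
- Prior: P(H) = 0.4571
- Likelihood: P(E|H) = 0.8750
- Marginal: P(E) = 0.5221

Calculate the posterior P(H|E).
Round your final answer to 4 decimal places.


Using Bayes' theorem:

P(H|E) = P(E|H) × P(H) / P(E)
       = 0.8750 × 0.4571 / 0.5221
       = 0.39996250 / 0.5221
       = 0.7661

The evidence strengthens our belief in H.
Prior: 0.4571 → Posterior: 0.7661


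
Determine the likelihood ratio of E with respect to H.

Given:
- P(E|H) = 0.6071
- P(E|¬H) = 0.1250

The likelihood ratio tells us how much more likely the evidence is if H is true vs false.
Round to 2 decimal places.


Likelihood Ratio (LR) = P(E|H) / P(E|¬H)

LR = 0.6071 / 0.1250
   = 4.86

The evidence is 4.86 times more likely if H is true than if H is false.
Since LR > 1, the evidence supports H over ¬H.


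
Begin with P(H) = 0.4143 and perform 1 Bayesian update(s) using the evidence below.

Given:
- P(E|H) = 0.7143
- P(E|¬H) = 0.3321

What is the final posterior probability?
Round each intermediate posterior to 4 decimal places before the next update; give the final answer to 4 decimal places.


Sequential Bayesian updating:

Initial prior: P(H) = 0.4143

Update 1:
  P(E) = 0.7143 × 0.4143 + 0.3321 × 0.5857 = 0.29593449 + 0.19451097 = 0.49044546
  P(H|E) = 0.29593449 / 0.49044546 = 0.6034

Final posterior: 0.6034


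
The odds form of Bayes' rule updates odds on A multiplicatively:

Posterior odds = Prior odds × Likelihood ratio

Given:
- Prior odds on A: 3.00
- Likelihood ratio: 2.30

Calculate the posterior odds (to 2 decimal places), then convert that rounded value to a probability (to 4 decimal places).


Step 1: Calculate posterior odds
Posterior odds = Prior odds × LR
               = 3.00 × 2.30
               = 6.90

Step 2: Convert to probability
P(A|E) = Posterior odds / (1 + Posterior odds)
       = 6.90 / (1 + 6.90)
       = 6.90 / 7.90
       = 0.8734

The evidence increased P(A) from 0.7500 to 0.8734.


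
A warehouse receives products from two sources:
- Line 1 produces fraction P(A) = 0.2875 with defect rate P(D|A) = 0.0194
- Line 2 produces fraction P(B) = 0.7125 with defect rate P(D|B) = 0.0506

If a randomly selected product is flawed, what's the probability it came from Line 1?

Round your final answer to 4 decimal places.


Let A = from Line 1, D = flawed

Given:
- P(A) = 0.2875, P(B) = 0.7125
- P(D|A) = 0.0194, P(D|B) = 0.0506

Step 1: Find P(D)
P(D) = P(D|A)P(A) + P(D|B)P(B)
     = 0.0194 × 0.2875 + 0.0506 × 0.7125
     = 0.00557750 + 0.03605250
     = 0.04163000

Step 2: Apply Bayes' theorem
P(A|D) = P(D|A)P(A) / P(D)
       = 0.00557750 / 0.04163000
       = 0.1340


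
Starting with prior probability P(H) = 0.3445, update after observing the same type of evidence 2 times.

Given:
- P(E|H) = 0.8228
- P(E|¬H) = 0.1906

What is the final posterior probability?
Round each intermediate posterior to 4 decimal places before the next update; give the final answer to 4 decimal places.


Sequential Bayesian updating:

Initial prior: P(H) = 0.3445

Update 1:
  P(E) = 0.8228 × 0.3445 + 0.1906 × 0.6555 = 0.28345460 + 0.12493830 = 0.40839290
  P(H|E) = 0.28345460 / 0.40839290 = 0.6941

Update 2:
  P(E) = 0.8228 × 0.6941 + 0.1906 × 0.3059 = 0.57110548 + 0.05830454 = 0.62941002
  P(H|E) = 0.57110548 / 0.62941002 = 0.9074

Final posterior: 0.9074


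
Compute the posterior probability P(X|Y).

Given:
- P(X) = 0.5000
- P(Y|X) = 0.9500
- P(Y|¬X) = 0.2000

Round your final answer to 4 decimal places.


Bayes' theorem: P(X|Y) = P(Y|X) × P(X) / P(Y)

Step 1: Calculate P(Y) using law of total probability
P(Y) = P(Y|X)P(X) + P(Y|¬X)P(¬X)
     = 0.9500 × 0.5000 + 0.2000 × 0.5000
     = 0.47500000 + 0.10000000
     = 0.57500000

Step 2: Apply Bayes' theorem
P(X|Y) = P(Y|X) × P(X) / P(Y)
       = 0.47500000 / 0.57500000
       = 0.8261


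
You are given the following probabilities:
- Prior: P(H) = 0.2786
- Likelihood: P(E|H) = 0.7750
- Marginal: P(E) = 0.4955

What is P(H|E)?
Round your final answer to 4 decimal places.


Using Bayes' theorem:

P(H|E) = P(E|H) × P(H) / P(E)
       = 0.7750 × 0.2786 / 0.4955
       = 0.21591500 / 0.4955
       = 0.4358

The evidence strengthens our belief in H.
Prior: 0.2786 → Posterior: 0.4358


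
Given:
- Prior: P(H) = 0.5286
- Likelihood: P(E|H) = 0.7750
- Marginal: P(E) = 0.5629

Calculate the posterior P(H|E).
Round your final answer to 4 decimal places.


Using Bayes' theorem:

P(H|E) = P(E|H) × P(H) / P(E)
       = 0.7750 × 0.5286 / 0.5629
       = 0.40966500 / 0.5629
       = 0.7278

The evidence strengthens our belief in H.
Prior: 0.5286 → Posterior: 0.7278


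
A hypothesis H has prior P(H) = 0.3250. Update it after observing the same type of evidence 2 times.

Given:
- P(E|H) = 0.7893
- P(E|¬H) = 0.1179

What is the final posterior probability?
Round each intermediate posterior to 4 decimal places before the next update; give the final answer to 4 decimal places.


Sequential Bayesian updating:

Initial prior: P(H) = 0.3250

Update 1:
  P(E) = 0.7893 × 0.3250 + 0.1179 × 0.6750 = 0.25652250 + 0.07958250 = 0.33610500
  P(H|E) = 0.25652250 / 0.33610500 = 0.7632

Update 2:
  P(E) = 0.7893 × 0.7632 + 0.1179 × 0.2368 = 0.60239376 + 0.02791872 = 0.63031248
  P(H|E) = 0.60239376 / 0.63031248 = 0.9557

Final posterior: 0.9557


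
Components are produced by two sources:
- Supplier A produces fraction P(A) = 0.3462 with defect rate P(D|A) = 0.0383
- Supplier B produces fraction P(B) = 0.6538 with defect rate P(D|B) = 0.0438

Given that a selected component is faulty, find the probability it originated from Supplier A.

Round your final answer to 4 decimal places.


Let A = from Supplier A, D = faulty

Given:
- P(A) = 0.3462, P(B) = 0.6538
- P(D|A) = 0.0383, P(D|B) = 0.0438

Step 1: Find P(D)
P(D) = P(D|A)P(A) + P(D|B)P(B)
     = 0.0383 × 0.3462 + 0.0438 × 0.6538
     = 0.01325946 + 0.02863644
     = 0.04189590

Step 2: Apply Bayes' theorem
P(A|D) = P(D|A)P(A) / P(D)
       = 0.01325946 / 0.04189590
       = 0.3165


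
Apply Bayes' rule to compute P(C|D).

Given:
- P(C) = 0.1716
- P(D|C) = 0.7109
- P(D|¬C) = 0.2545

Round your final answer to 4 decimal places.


Bayes' theorem: P(C|D) = P(D|C) × P(C) / P(D)

Step 1: Calculate P(D) using law of total probability
P(D) = P(D|C)P(C) + P(D|¬C)P(¬C)
     = 0.7109 × 0.1716 + 0.2545 × 0.8284
     = 0.12199044 + 0.21082780
     = 0.33281824

Step 2: Apply Bayes' theorem
P(C|D) = P(D|C) × P(C) / P(D)
       = 0.12199044 / 0.33281824
       = 0.3665


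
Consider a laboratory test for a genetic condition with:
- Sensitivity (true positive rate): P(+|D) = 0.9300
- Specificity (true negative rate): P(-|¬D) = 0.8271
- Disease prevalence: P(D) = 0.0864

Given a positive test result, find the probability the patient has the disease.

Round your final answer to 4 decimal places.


Let D = has disease, + = positive test

Given:
- P(D) = 0.0864 (prevalence)
- P(+|D) = 0.9300 (sensitivity)
- P(-|¬D) = 0.8271 (specificity)
- P(+|¬D) = 0.1729 (false positive rate = 1 - specificity)

Step 1: Find P(+)
P(+) = P(+|D)P(D) + P(+|¬D)P(¬D)
     = 0.9300 × 0.0864 + 0.1729 × 0.9136
     = 0.08035200 + 0.15796144
     = 0.23831344

Step 2: Apply Bayes' theorem for P(D|+)
P(D|+) = P(+|D)P(D) / P(+)
       = 0.08035200 / 0.23831344
       = 0.3372


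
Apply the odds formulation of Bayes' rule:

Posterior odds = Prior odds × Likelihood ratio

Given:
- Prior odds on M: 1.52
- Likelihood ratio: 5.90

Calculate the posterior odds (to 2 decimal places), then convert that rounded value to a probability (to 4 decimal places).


Step 1: Calculate posterior odds
Posterior odds = Prior odds × LR
               = 1.52 × 5.90
               = 8.97

Step 2: Convert to probability
P(M|E) = Posterior odds / (1 + Posterior odds)
       = 8.97 / (1 + 8.97)
       = 8.97 / 9.97
       = 0.8997

The evidence increased P(M) from 0.6032 to 0.8997.


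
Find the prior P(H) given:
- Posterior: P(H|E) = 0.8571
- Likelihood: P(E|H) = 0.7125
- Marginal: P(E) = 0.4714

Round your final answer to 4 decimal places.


From Bayes' theorem: P(H|E) = P(E|H) × P(H) / P(E)

Rearranging for P(H):
P(H) = P(H|E) × P(E) / P(E|H)
     = 0.8571 × 0.4714 / 0.7125
     = 0.40403694 / 0.7125
     = 0.5671


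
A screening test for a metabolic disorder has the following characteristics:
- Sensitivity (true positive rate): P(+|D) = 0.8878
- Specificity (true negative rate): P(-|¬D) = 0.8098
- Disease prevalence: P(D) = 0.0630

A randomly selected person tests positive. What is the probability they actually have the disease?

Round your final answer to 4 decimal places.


Let D = has disease, + = positive test

Given:
- P(D) = 0.0630 (prevalence)
- P(+|D) = 0.8878 (sensitivity)
- P(-|¬D) = 0.8098 (specificity)
- P(+|¬D) = 0.1902 (false positive rate = 1 - specificity)

Step 1: Find P(+)
P(+) = P(+|D)P(D) + P(+|¬D)P(¬D)
     = 0.8878 × 0.0630 + 0.1902 × 0.9370
     = 0.05593140 + 0.17821740
     = 0.23414880

Step 2: Apply Bayes' theorem for P(D|+)
P(D|+) = P(+|D)P(D) / P(+)
       = 0.05593140 / 0.23414880
       = 0.2389


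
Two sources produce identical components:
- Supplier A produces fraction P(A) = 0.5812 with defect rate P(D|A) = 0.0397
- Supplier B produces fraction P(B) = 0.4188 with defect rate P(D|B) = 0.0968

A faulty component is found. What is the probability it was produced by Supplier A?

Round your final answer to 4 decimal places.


Let A = from Supplier A, D = faulty

Given:
- P(A) = 0.5812, P(B) = 0.4188
- P(D|A) = 0.0397, P(D|B) = 0.0968

Step 1: Find P(D)
P(D) = P(D|A)P(A) + P(D|B)P(B)
     = 0.0397 × 0.5812 + 0.0968 × 0.4188
     = 0.02307364 + 0.04053984
     = 0.06361348

Step 2: Apply Bayes' theorem
P(A|D) = P(D|A)P(A) / P(D)
       = 0.02307364 / 0.06361348
       = 0.3627


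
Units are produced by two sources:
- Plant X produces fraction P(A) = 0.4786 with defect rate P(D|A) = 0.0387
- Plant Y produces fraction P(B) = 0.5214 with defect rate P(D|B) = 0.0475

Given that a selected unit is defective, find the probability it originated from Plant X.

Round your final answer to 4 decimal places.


Let A = from Plant X, D = defective

Given:
- P(A) = 0.4786, P(B) = 0.5214
- P(D|A) = 0.0387, P(D|B) = 0.0475

Step 1: Find P(D)
P(D) = P(D|A)P(A) + P(D|B)P(B)
     = 0.0387 × 0.4786 + 0.0475 × 0.5214
     = 0.01852182 + 0.02476650
     = 0.04328832

Step 2: Apply Bayes' theorem
P(A|D) = P(D|A)P(A) / P(D)
       = 0.01852182 / 0.04328832
       = 0.4279


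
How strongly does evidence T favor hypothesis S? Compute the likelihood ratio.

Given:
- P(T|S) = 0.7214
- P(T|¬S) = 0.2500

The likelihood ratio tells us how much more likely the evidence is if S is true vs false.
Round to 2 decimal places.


Likelihood Ratio (LR) = P(T|S) / P(T|¬S)

LR = 0.7214 / 0.2500
   = 2.89

The evidence is 2.89 times more likely if S is true than if S is false.
Because LR exceeds 1, T is evidence for S.


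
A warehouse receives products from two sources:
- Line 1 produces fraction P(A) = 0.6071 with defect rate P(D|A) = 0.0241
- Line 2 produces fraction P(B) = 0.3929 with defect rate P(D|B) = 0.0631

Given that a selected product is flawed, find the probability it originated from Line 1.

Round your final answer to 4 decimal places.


Let A = from Line 1, D = flawed

Given:
- P(A) = 0.6071, P(B) = 0.3929
- P(D|A) = 0.0241, P(D|B) = 0.0631

Step 1: Find P(D)
P(D) = P(D|A)P(A) + P(D|B)P(B)
     = 0.0241 × 0.6071 + 0.0631 × 0.3929
     = 0.01463111 + 0.02479199
     = 0.03942310

Step 2: Apply Bayes' theorem
P(A|D) = P(D|A)P(A) / P(D)
       = 0.01463111 / 0.03942310
       = 0.3711
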